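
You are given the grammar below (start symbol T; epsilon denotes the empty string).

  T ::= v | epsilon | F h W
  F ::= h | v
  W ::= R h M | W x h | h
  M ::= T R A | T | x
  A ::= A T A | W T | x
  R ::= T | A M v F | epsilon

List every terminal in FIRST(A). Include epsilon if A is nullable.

From A ::= A T A: add FIRST(A) = { h, v, x }.
From A ::= W T: add FIRST(W) = { h, v, x }.
A ::= x contributes {x}.
Union: FIRST(A) = { h, v, x }.

{ h, v, x }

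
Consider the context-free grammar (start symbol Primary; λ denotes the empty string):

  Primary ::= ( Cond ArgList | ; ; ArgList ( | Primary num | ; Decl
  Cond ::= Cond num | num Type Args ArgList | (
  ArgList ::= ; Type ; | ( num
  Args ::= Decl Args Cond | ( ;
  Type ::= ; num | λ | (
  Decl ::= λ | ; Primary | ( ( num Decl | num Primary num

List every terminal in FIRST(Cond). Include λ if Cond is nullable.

From Cond ::= Cond num: add FIRST(Cond) = { (, num }.
Cond ::= num Type Args ArgList contributes {num}.
Cond ::= ( contributes {(}.
Union: FIRST(Cond) = { (, num }.

{ (, num }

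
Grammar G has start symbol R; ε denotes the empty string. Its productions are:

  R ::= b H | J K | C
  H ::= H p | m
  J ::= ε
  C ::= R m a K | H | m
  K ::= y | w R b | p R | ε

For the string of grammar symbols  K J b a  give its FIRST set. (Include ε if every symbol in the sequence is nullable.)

Add FIRST(K)\{ε} = { p, w, y }; K is nullable, continue.
Add FIRST(J)\{ε} = {  }; J is nullable, continue.
b is a terminal; add {b} and stop.

{ b, p, w, y }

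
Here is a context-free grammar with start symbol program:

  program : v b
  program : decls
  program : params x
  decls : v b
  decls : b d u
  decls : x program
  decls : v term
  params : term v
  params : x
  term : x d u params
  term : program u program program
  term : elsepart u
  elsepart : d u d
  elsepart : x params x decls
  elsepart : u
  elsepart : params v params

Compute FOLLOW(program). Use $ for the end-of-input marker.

{ $, b, d, u, v, x }

program is the start symbol, so $ ∈ FOLLOW(program).
In decls : x program: program is at the end, add FOLLOW(decls) = { $, b, d, u, v, x }.
In term : program u program program: add FIRST(u program program) = { u }.
In term : program u program program: add FIRST(program) = { b, d, u, v, x }.
In term : program u program program: program is at the end, add FOLLOW(term) = { $, b, d, u, v, x }.
Union: FOLLOW(program) = { $, b, d, u, v, x }.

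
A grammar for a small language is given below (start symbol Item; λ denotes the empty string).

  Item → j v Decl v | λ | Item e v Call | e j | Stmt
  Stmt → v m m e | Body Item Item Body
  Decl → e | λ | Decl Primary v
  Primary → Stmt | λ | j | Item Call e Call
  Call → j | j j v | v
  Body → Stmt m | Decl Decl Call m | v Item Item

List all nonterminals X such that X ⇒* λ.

{ Decl, Item, Primary }

Directly nullable (have an λ-production): Item, Decl, Primary.
No other nonterminal has a production whose RHS symbols are all nullable.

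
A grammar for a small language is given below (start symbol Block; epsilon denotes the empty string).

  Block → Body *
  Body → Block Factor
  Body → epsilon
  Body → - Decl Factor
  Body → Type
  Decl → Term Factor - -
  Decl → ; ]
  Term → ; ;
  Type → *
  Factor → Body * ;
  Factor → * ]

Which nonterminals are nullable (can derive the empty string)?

{ Body }

Directly nullable (have an epsilon-production): Body.
No other nonterminal has a production whose RHS symbols are all nullable.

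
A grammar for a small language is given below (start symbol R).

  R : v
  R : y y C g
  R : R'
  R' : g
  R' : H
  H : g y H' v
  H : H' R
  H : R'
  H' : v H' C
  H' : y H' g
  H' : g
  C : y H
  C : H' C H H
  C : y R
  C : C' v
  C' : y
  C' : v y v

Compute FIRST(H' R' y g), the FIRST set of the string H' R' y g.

Add FIRST(H') = { g, v, y }; H' is not nullable, stop.

{ g, v, y }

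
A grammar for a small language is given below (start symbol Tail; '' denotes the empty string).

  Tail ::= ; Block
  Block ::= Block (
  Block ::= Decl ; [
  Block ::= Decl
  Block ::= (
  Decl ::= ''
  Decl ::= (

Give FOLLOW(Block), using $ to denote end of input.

{ $, ( }

In Tail ::= ; Block: Block is at the end, add FOLLOW(Tail) = { $ }.
In Block ::= Block (: add FIRST(() = { ( }.
Union: FOLLOW(Block) = { $, ( }.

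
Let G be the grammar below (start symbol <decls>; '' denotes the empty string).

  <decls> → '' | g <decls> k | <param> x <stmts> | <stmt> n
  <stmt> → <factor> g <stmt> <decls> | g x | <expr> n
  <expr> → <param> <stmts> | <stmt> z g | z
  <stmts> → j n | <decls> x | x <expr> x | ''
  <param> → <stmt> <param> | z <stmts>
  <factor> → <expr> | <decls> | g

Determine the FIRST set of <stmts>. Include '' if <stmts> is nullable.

<stmts> → j n contributes {j}.
From <stmts> → <decls> x: <decls> nullable, take FIRST(<decls>) ∪ {x} = { g, x, z }.
<stmts> → x <expr> x contributes {x}.
<stmts> → '' contributes ''.
Union: FIRST(<stmts>) = { g, j, x, z, '' }.

{ g, j, x, z, '' }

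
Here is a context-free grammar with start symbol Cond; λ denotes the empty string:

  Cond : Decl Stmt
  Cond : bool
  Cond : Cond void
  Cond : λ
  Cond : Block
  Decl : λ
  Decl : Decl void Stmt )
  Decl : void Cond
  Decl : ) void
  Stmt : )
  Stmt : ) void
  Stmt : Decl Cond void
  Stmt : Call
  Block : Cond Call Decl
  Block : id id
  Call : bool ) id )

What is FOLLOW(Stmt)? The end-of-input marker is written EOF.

{ EOF, ), bool, id, void }

In Cond : Decl Stmt: Stmt is at the end, add FOLLOW(Cond) = { EOF, ), bool, id, void }.
In Decl : Decl void Stmt ): add FIRST()) = { ) }.
Union: FOLLOW(Stmt) = { EOF, ), bool, id, void }.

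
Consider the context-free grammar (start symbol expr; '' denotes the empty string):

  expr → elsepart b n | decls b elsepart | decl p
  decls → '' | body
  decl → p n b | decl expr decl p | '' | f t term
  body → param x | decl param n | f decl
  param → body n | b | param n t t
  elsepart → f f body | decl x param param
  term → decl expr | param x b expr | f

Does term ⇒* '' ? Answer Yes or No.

No

Nullable nonterminals: decl, decls.
No production of term has an RHS whose symbols are all nullable, so term is not nullable.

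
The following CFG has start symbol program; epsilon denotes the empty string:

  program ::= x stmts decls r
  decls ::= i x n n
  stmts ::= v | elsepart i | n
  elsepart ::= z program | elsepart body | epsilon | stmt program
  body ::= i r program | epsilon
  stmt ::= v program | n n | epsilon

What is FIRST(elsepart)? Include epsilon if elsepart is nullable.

elsepart ::= z program contributes {z}.
From elsepart ::= elsepart body: elsepart, body nullable, take FIRST(elsepart) ∪ FIRST(body) = { i, n, v, x, z }; also epsilon since the whole RHS is nullable.
elsepart ::= epsilon contributes epsilon.
From elsepart ::= stmt program: stmt nullable, take FIRST(stmt) ∪ FIRST(program) = { n, v, x }.
Union: FIRST(elsepart) = { i, n, v, x, z, epsilon }.

{ i, n, v, x, z, epsilon }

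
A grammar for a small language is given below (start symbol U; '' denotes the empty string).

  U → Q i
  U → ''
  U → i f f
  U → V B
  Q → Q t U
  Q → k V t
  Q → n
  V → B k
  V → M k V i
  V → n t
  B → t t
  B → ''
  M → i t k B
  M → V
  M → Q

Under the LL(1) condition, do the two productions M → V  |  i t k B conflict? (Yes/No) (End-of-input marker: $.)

FIRST(V) = { i, k, n, t } and FIRST(i t k B) = { i }.
Both contain i, so the two alternatives are not disjoint — LL(1) conflict.

Yes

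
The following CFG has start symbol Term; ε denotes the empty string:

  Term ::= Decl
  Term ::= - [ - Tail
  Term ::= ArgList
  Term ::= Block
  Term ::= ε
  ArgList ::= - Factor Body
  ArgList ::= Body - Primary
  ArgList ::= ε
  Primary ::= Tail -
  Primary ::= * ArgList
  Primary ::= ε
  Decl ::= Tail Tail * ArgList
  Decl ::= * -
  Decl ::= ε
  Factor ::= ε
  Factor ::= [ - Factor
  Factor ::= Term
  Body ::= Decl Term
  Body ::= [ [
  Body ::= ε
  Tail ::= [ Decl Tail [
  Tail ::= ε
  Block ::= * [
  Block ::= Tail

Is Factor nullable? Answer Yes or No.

Yes

Factor has an ε-production, so Factor ⇒ ε.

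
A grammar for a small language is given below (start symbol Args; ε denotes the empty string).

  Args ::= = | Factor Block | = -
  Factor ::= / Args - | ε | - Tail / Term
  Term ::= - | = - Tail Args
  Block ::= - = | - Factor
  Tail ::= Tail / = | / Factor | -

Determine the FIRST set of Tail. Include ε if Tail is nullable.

{ -, / }

From Tail ::= Tail / =: add FIRST(Tail) = { -, / }.
Tail ::= / Factor contributes {/}.
Tail ::= - contributes {-}.
Union: FIRST(Tail) = { -, / }.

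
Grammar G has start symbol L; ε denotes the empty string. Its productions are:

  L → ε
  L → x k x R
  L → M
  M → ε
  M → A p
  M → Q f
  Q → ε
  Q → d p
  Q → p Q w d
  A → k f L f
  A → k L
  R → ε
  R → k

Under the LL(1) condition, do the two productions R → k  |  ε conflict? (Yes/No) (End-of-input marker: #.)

FIRST(k) = { k } and FIRST(ε) = { ε }.
The second is nullable but FOLLOW(R) = { #, f, p } is disjoint from FIRST of the first.

No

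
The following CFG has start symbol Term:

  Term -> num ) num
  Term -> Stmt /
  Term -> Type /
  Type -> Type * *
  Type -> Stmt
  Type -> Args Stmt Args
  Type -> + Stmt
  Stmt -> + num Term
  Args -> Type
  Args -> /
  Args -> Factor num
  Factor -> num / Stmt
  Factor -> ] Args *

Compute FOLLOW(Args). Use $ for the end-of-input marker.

In Type -> Args Stmt Args: add FIRST(Stmt Args) = { + }.
In Type -> Args Stmt Args: Args is at the end, add FOLLOW(Type) = { *, +, / }.
In Factor -> ] Args *: add FIRST(*) = { * }.
Union: FOLLOW(Args) = { *, +, / }.

{ *, +, / }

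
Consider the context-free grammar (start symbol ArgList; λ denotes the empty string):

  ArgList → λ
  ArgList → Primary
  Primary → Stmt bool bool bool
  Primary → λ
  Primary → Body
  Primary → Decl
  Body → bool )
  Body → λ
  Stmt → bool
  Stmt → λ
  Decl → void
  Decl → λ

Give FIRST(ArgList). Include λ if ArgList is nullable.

ArgList → λ contributes λ.
From ArgList → Primary: add FIRST(Primary) = { bool, void, λ } (including λ since Primary is nullable).
Union: FIRST(ArgList) = { bool, void, λ }.

{ bool, void, λ }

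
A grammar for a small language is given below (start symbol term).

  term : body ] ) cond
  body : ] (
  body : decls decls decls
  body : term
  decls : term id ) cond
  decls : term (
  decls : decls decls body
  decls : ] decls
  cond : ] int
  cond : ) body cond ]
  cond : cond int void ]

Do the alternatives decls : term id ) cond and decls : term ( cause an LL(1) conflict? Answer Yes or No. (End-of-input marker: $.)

FIRST(term id ) cond) = { ] } and FIRST(term () = { ] }.
Both contain ], so the two alternatives are not disjoint — LL(1) conflict.

Yes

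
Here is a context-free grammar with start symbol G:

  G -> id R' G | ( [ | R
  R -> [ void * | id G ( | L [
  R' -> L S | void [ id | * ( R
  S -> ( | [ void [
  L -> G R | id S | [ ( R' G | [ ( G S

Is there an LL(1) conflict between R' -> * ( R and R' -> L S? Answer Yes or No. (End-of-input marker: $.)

No

FIRST(* ( R) = { * } and FIRST(L S) = { (, [, id }.
The FIRST sets are disjoint and neither alternative is nullable — no conflict.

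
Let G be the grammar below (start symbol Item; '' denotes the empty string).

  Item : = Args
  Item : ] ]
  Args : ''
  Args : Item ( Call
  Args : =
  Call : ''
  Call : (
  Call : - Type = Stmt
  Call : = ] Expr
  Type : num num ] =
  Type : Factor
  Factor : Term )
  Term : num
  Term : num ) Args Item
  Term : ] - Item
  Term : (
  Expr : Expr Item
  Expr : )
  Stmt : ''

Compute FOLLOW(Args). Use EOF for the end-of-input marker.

{ EOF, (, ), =, ] }

In Item : = Args: Args is at the end, add FOLLOW(Item) = { EOF, (, ), =, ] }.
In Term : num ) Args Item: add FIRST(Item) = { =, ] }.
Union: FOLLOW(Args) = { EOF, (, ), =, ] }.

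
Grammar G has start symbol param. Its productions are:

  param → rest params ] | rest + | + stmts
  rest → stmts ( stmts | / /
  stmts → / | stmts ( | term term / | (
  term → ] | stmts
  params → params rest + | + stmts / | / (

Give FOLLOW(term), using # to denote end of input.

In stmts → term term /: add FIRST(term /) = { (, /, ] }.
In stmts → term term /: add FIRST(/) = { / }.
Union: FOLLOW(term) = { (, /, ] }.

{ (, /, ] }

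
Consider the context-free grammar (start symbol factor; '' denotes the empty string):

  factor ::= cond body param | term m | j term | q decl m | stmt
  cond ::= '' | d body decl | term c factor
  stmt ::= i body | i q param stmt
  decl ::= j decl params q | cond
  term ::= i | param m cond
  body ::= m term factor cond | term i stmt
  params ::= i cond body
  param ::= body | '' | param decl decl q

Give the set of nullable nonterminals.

Directly nullable (have an ''-production): cond, param.
decl ::= cond with every symbol nullable, so decl is nullable.
No other nonterminal has a production whose RHS symbols are all nullable.

{ cond, decl, param }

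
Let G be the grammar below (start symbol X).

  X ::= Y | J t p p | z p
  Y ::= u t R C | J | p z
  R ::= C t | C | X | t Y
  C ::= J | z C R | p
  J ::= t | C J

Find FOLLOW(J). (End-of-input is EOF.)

In X ::= J t p p: add FIRST(t p p) = { t }.
In Y ::= J: J is at the end, add FOLLOW(Y) = { EOF, p, t, u, z }.
In C ::= J: J is at the end, add FOLLOW(C) = { EOF, p, t, u, z }.
In J ::= C J: J is at the end, add FOLLOW(J) = { EOF, p, t, u, z }.
Union: FOLLOW(J) = { EOF, p, t, u, z }.

{ EOF, p, t, u, z }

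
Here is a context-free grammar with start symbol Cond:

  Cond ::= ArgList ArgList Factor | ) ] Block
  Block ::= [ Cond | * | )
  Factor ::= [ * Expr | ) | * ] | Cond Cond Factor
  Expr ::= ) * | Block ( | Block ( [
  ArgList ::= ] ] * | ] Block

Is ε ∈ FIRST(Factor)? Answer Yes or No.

No

No nonterminal in this grammar is nullable.
No production of Factor has an RHS whose symbols are all nullable, so Factor is not nullable.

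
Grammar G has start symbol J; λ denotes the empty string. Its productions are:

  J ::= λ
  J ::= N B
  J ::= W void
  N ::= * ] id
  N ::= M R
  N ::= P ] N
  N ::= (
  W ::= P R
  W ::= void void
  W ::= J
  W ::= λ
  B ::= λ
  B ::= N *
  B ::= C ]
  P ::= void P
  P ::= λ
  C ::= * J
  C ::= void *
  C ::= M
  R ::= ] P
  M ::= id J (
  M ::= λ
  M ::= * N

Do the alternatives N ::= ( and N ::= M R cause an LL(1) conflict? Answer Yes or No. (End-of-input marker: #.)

No

FIRST(() = { ( } and FIRST(M R) = { *, ], id }.
The FIRST sets are disjoint and neither alternative is nullable — no conflict.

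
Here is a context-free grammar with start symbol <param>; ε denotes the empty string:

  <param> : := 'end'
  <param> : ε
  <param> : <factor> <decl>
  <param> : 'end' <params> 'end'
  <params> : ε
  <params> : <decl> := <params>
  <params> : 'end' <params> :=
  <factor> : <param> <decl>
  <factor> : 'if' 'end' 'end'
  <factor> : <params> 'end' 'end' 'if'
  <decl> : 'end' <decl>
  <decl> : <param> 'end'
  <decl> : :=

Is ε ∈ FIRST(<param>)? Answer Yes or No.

<param> has an ε-production, so <param> ⇒ ε.

Yes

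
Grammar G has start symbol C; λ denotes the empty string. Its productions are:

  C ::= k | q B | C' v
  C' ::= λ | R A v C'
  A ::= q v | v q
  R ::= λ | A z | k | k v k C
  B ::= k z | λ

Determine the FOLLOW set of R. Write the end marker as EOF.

In C' ::= R A v C': add FIRST(A v C') = { q, v }.
Union: FOLLOW(R) = { q, v }.

{ q, v }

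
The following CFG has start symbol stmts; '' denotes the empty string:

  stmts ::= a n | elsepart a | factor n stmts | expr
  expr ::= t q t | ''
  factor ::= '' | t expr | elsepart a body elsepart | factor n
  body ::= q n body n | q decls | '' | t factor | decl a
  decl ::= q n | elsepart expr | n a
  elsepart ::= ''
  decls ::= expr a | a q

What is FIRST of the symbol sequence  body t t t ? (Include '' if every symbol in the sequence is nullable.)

{ a, n, q, t }

Add FIRST(body)\{''} = { a, n, q, t }; body is nullable, continue.
t is a terminal; add {t} and stop.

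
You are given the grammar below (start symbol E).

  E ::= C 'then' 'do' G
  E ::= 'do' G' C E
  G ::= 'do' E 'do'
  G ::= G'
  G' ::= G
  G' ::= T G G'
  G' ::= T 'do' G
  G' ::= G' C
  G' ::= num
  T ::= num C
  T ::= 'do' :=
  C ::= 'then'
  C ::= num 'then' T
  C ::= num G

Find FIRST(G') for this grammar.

{ 'do', num }

From G' ::= G: add FIRST(G) = { 'do', num }.
From G' ::= T G G': add FIRST(T) = { 'do', num }.
From G' ::= T 'do' G: add FIRST(T) = { 'do', num }.
From G' ::= G' C: add FIRST(G') = { 'do', num }.
G' ::= num contributes {num}.
Union: FIRST(G') = { 'do', num }.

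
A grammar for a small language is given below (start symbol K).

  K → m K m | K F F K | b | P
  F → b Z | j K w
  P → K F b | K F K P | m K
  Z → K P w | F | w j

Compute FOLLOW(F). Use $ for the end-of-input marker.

In K → K F F K: add FIRST(F K) = { b, j }.
In K → K F F K: add FIRST(K) = { b, m }.
In P → K F b: add FIRST(b) = { b }.
In P → K F K P: add FIRST(K P) = { b, m }.
In Z → F: F is at the end, add FOLLOW(Z) = { b, j, m }.
Union: FOLLOW(F) = { b, j, m }.

{ b, j, m }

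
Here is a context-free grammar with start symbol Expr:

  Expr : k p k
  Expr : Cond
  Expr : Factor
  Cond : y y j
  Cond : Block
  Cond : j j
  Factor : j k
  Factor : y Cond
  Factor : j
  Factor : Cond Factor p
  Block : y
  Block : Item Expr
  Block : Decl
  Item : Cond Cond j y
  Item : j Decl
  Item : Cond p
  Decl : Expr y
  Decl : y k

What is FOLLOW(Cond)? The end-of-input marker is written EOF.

{ EOF, j, k, p, y }

In Expr : Cond: Cond is at the end, add FOLLOW(Expr) = { EOF, j, k, p, y }.
In Factor : y Cond: Cond is at the end, add FOLLOW(Factor) = { EOF, j, k, p, y }.
In Factor : Cond Factor p: add FIRST(Factor p) = { j, k, y }.
In Item : Cond Cond j y: add FIRST(Cond j y) = { j, k, y }.
In Item : Cond Cond j y: add FIRST(j y) = { j }.
In Item : Cond p: add FIRST(p) = { p }.
Union: FOLLOW(Cond) = { EOF, j, k, p, y }.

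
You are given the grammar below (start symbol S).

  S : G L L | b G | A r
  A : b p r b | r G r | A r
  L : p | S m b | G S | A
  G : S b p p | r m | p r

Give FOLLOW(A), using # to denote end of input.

{ #, b, m, p, r }

In S : A r: add FIRST(r) = { r }.
In A : A r: add FIRST(r) = { r }.
In L : A: A is at the end, add FOLLOW(L) = { #, b, m, p, r }.
Union: FOLLOW(A) = { #, b, m, p, r }.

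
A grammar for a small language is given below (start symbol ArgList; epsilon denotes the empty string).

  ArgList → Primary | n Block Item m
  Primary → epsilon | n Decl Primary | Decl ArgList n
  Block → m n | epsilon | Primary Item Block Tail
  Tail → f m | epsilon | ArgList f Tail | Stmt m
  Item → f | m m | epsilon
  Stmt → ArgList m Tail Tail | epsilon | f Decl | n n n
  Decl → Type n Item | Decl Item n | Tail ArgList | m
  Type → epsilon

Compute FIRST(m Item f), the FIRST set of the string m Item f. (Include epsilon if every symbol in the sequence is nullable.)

m is a terminal; add {m} and stop.

{ m }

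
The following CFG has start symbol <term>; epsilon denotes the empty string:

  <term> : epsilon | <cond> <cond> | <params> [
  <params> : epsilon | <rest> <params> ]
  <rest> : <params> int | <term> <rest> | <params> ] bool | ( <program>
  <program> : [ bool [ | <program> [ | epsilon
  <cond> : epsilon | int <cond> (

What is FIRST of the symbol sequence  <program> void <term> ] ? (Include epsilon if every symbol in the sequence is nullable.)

{ [, void }

Add FIRST(<program>)\{epsilon} = { [ }; <program> is nullable, continue.
void is a terminal; add {void} and stop.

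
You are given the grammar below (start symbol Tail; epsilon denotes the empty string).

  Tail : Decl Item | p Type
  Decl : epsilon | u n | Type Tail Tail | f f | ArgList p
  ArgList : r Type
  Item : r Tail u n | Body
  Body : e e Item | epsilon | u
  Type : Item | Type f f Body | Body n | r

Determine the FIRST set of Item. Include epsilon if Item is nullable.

Item : r Tail u n contributes {r}.
From Item : Body: add FIRST(Body) = { e, u, epsilon } (including epsilon since Body is nullable).
Union: FIRST(Item) = { e, r, u, epsilon }.

{ e, r, u, epsilon }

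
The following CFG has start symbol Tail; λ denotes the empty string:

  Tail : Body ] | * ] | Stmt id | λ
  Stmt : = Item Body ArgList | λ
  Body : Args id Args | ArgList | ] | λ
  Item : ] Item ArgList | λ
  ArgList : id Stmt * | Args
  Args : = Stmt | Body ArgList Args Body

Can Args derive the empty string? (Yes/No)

No

Nullable nonterminals: Body, Item, Stmt, Tail.
No production of Args has an RHS whose symbols are all nullable, so Args is not nullable.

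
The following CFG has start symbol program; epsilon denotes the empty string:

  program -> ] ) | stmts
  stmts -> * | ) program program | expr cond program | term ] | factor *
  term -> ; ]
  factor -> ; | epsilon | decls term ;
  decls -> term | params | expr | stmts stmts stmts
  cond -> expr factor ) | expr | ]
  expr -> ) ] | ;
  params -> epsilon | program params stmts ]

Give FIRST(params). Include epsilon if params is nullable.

params -> epsilon contributes epsilon.
From params -> program params stmts ]: add FIRST(program) = { ), *, ;, ] }.
Union: FIRST(params) = { ), *, ;, ], epsilon }.

{ ), *, ;, ], epsilon }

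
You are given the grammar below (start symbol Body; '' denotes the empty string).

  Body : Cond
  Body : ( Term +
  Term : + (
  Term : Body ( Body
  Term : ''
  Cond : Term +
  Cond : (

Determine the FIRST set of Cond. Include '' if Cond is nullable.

{ (, + }

From Cond : Term +: Term nullable, take FIRST(Term) ∪ {+} = { (, + }.
Cond : ( contributes {(}.
Union: FIRST(Cond) = { (, + }.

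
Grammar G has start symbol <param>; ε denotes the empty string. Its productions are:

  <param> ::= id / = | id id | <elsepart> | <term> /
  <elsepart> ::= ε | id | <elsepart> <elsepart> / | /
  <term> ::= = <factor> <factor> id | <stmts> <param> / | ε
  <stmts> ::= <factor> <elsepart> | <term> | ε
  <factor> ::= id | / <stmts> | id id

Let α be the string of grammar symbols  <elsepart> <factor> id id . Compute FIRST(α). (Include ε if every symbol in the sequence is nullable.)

Add FIRST(<elsepart>)\{ε} = { /, id }; <elsepart> is nullable, continue.
Add FIRST(<factor>) = { /, id }; <factor> is not nullable, stop.

{ /, id }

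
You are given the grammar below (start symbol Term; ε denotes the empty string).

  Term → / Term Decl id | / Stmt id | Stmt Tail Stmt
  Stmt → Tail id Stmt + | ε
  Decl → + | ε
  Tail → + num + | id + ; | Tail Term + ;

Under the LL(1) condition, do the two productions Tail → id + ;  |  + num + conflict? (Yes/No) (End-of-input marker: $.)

No

FIRST(id + ;) = { id } and FIRST(+ num +) = { + }.
The FIRST sets are disjoint and neither alternative is nullable — no conflict.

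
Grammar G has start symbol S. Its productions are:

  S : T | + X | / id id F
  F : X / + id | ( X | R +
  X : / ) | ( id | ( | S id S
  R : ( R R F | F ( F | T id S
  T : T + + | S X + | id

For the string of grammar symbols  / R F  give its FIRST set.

{ / }

/ is a terminal; add {/} and stop.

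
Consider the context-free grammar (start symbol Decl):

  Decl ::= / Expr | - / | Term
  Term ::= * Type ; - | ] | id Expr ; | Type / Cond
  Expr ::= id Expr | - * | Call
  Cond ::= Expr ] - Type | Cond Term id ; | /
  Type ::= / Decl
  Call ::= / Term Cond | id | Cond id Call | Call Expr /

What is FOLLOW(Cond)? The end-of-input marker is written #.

In Term ::= Type / Cond: Cond is at the end, add FOLLOW(Term) = { #, *, -, /, ;, ], id }.
In Cond ::= Cond Term id ;: add FIRST(Term id ;) = { *, /, ], id }.
In Call ::= / Term Cond: Cond is at the end, add FOLLOW(Call) = { #, *, -, /, ;, ], id }.
In Call ::= Cond id Call: add FIRST(id Call) = { id }.
Union: FOLLOW(Cond) = { #, *, -, /, ;, ], id }.

{ #, *, -, /, ;, ], id }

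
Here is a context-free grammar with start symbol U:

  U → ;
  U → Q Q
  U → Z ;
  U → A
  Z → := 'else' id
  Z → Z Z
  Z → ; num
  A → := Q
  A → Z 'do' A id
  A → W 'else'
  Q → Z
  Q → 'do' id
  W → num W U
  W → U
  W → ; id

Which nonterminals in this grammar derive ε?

{ } (none)

No nonterminal has an empty production or an RHS whose symbols are all nullable.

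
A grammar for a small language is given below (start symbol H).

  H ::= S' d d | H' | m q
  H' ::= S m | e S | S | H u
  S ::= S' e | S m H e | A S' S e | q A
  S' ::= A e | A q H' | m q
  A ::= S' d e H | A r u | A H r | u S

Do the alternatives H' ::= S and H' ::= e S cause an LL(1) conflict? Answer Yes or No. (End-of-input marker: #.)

FIRST(S) = { m, q, u } and FIRST(e S) = { e }.
The FIRST sets are disjoint and neither alternative is nullable — no conflict.

No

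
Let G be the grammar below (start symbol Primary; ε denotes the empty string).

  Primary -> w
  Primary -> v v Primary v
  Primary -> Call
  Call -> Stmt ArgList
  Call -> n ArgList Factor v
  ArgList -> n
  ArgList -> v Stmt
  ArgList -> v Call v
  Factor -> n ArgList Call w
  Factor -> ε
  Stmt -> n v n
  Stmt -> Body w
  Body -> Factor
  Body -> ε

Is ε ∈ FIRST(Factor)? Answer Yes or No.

Yes

Factor has an ε-production, so Factor ⇒ ε.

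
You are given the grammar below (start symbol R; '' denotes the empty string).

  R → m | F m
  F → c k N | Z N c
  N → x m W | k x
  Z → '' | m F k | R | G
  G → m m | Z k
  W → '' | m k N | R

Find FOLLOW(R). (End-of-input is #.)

R is the start symbol, so # ∈ FOLLOW(R).
In Z → R: R is at the end, add FOLLOW(Z) = { k, x }.
In W → R: R is at the end, add FOLLOW(W) = { c, k, m }.
Union: FOLLOW(R) = { #, c, k, m, x }.

{ #, c, k, m, x }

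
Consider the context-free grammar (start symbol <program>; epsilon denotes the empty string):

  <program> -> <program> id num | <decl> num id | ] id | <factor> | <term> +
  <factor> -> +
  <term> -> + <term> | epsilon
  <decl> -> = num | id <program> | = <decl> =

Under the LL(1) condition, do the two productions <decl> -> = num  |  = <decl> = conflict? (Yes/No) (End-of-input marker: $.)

Yes

FIRST(= num) = { = } and FIRST(= <decl> =) = { = }.
Both contain =, so the two alternatives are not disjoint — LL(1) conflict.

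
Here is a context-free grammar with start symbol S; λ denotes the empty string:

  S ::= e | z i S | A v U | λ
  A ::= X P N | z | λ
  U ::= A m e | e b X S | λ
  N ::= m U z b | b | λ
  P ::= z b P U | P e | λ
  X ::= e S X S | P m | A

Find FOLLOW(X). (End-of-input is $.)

{ $, b, e, m, v, z }

In A ::= X P N: add FIRST(P N)\{λ} = { b, e, m, z }.
  Since P N is nullable, also add FOLLOW(A) = { $, b, e, m, v, z }.
In U ::= e b X S: add FIRST(S)\{λ} = { b, e, m, v, z }.
  Since S is nullable, also add FOLLOW(U) = { $, b, e, m, v, z }.
In X ::= e S X S: add FIRST(S)\{λ} = { b, e, m, v, z }.
  Since S is nullable, also add FOLLOW(X) = { $, b, e, m, v, z }.
Union: FOLLOW(X) = { $, b, e, m, v, z }.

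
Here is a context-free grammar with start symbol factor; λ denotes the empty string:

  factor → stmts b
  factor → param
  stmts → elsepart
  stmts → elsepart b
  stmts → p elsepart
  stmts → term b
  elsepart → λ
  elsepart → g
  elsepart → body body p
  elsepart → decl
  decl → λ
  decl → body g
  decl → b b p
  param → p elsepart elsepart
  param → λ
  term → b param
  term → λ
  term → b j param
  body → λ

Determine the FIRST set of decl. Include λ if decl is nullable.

{ b, g, λ }

decl → λ contributes λ.
From decl → body g: body nullable, take FIRST(body) ∪ {g} = { g }.
decl → b b p contributes {b}.
Union: FIRST(decl) = { b, g, λ }.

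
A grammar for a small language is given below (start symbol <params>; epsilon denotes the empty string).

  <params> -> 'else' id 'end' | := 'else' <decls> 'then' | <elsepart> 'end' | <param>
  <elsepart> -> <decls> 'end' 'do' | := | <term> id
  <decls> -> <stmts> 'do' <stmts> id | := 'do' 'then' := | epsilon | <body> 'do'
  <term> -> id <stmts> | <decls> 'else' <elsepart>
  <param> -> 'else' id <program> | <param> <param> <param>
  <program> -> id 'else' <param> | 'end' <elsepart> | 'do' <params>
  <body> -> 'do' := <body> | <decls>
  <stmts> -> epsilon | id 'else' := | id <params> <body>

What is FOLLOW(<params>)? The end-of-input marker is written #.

{ #, 'do', 'else', :=, id }

<params> is the start symbol, so # ∈ FOLLOW(<params>).
In <program> -> 'do' <params>: <params> is at the end, add FOLLOW(<program>) = { #, 'do', 'else', :=, id }.
In <stmts> -> id <params> <body>: add FIRST(<body>)\{epsilon} = { 'do', :=, id }.
  Since <body> is nullable, also add FOLLOW(<stmts>) = { 'do', id }.
Union: FOLLOW(<params>) = { #, 'do', 'else', :=, id }.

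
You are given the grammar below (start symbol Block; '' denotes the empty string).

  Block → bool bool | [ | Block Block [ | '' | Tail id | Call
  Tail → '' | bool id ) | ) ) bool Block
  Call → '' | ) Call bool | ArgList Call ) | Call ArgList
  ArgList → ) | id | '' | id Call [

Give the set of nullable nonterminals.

{ ArgList, Block, Call, Tail }

Directly nullable (have an ''-production): Block, Tail, Call, ArgList.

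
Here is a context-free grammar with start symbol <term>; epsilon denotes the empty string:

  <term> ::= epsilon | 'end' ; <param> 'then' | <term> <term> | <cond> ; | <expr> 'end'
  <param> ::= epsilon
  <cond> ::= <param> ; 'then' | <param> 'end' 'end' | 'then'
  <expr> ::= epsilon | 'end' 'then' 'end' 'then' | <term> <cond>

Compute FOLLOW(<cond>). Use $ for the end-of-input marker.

{ 'end', ; }

In <term> ::= <cond> ;: add FIRST(;) = { ; }.
In <expr> ::= <term> <cond>: <cond> is at the end, add FOLLOW(<expr>) = { 'end' }.
Union: FOLLOW(<cond>) = { 'end', ; }.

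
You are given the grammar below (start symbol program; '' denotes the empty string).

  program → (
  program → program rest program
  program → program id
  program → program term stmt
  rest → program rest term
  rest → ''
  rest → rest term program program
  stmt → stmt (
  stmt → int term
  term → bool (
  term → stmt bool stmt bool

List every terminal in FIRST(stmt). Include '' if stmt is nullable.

{ int }

From stmt → stmt (: add FIRST(stmt) = { int }.
stmt → int term contributes {int}.
Union: FIRST(stmt) = { int }.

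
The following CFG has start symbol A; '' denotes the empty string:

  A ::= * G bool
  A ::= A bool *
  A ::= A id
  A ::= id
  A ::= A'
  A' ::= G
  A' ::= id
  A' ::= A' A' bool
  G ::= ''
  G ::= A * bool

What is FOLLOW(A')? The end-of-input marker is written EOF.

{ EOF, *, bool, id }

In A ::= A': A' is at the end, add FOLLOW(A) = { EOF, *, bool, id }.
In A' ::= A' A' bool: add FIRST(A' bool) = { *, bool, id }.
In A' ::= A' A' bool: add FIRST(bool) = { bool }.
Union: FOLLOW(A') = { EOF, *, bool, id }.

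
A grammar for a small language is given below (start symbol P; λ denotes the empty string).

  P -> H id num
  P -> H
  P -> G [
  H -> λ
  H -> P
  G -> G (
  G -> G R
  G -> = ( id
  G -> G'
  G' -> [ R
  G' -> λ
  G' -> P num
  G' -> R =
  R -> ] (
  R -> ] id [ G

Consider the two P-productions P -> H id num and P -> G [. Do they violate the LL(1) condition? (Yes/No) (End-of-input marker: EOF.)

Yes

FIRST(H id num) = { (, =, [, ], id, num } and FIRST(G [) = { (, =, [, ], id, num }.
Both contain (, so the two alternatives are not disjoint — LL(1) conflict.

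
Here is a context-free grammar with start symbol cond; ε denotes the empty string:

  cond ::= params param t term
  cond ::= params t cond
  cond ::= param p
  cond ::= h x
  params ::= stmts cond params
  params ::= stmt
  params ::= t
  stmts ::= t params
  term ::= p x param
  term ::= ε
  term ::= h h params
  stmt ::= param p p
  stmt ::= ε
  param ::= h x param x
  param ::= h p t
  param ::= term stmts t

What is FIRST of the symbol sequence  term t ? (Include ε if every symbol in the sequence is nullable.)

Add FIRST(term)\{ε} = { h, p }; term is nullable, continue.
t is a terminal; add {t} and stop.

{ h, p, t }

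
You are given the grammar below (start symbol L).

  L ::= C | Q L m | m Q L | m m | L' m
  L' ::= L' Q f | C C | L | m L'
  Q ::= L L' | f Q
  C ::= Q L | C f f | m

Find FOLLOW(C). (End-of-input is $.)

In L ::= C: C is at the end, add FOLLOW(L) = { $, f, m }.
In L' ::= C C: add FIRST(C) = { f, m }.
In L' ::= C C: C is at the end, add FOLLOW(L') = { f, m }.
In C ::= C f f: add FIRST(f f) = { f }.
Union: FOLLOW(C) = { $, f, m }.

{ $, f, m }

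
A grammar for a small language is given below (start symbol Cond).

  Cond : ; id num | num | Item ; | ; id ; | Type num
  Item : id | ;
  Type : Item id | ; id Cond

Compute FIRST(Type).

{ ;, id }

From Type : Item id: add FIRST(Item) = { ;, id }.
Type : ; id Cond contributes {;}.
Union: FIRST(Type) = { ;, id }.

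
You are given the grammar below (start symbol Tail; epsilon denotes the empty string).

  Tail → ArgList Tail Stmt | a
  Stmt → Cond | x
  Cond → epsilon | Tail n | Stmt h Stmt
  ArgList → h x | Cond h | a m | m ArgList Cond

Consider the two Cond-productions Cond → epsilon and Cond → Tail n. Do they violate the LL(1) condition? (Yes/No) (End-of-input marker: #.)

Yes

FIRST(epsilon) = { epsilon } and FIRST(Tail n) = { a, h, m, x }.
The first alternative is nullable and FOLLOW(Cond) = { #, a, h, m, n, x } shares a with FIRST of the second — conflict.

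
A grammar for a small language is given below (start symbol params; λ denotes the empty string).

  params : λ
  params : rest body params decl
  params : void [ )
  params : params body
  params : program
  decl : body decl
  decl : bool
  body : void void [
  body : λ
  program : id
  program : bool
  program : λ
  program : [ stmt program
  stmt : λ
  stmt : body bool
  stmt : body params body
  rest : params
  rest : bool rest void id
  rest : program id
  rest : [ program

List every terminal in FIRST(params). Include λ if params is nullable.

params : λ contributes λ.
From params : rest body params decl: rest, body, params nullable, take FIRST(rest) ∪ FIRST(body) ∪ FIRST(params) ∪ FIRST(decl) = { [, bool, id, void }.
params : void [ ) contributes {void}.
From params : params body: params, body nullable, take FIRST(params) ∪ FIRST(body) = { [, bool, id, void }; also λ since the whole RHS is nullable.
From params : program: add FIRST(program) = { [, bool, id, λ } (including λ since program is nullable).
Union: FIRST(params) = { [, bool, id, void, λ }.

{ [, bool, id, void, λ }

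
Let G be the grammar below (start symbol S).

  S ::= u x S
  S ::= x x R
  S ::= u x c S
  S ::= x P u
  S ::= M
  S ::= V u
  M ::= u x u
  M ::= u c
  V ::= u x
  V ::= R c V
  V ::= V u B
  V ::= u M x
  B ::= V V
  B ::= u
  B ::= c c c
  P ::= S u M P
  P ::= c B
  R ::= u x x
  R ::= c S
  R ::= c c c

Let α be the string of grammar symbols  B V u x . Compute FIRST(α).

Add FIRST(B) = { c, u }; B is not nullable, stop.

{ c, u }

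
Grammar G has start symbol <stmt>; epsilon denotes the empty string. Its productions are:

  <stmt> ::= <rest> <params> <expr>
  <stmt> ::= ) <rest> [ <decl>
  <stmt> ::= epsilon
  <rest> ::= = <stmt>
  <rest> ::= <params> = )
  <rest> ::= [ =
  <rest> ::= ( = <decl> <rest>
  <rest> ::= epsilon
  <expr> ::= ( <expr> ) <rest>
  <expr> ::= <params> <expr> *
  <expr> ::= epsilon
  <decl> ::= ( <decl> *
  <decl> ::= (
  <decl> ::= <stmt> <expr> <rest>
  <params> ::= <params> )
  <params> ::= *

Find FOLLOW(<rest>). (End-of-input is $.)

In <stmt> ::= <rest> <params> <expr>: add FIRST(<params> <expr>) = { * }.
In <stmt> ::= ) <rest> [ <decl>: add FIRST([ <decl>) = { [ }.
In <rest> ::= ( = <decl> <rest>: <rest> is at the end, add FOLLOW(<rest>) = { $, (, ), *, =, [ }.
In <expr> ::= ( <expr> ) <rest>: <rest> is at the end, add FOLLOW(<expr>) = { $, (, ), *, =, [ }.
In <decl> ::= <stmt> <expr> <rest>: <rest> is at the end, add FOLLOW(<decl>) = { $, (, ), *, =, [ }.
Union: FOLLOW(<rest>) = { $, (, ), *, =, [ }.

{ $, (, ), *, =, [ }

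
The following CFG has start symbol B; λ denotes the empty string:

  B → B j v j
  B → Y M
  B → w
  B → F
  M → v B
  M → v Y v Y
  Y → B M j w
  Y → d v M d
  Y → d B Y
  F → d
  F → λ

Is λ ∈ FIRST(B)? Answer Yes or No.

Yes

B → F and each of F is nullable, so B ⇒* λ.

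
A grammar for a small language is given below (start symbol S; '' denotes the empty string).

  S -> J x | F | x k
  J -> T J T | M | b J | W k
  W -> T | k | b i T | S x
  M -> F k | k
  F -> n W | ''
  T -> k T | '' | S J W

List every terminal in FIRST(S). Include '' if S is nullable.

{ b, k, n, x, '' }

From S -> J x: add FIRST(J) = { b, k, n, x }.
From S -> F: add FIRST(F) = { n, '' } (including '' since F is nullable).
S -> x k contributes {x}.
Union: FIRST(S) = { b, k, n, x, '' }.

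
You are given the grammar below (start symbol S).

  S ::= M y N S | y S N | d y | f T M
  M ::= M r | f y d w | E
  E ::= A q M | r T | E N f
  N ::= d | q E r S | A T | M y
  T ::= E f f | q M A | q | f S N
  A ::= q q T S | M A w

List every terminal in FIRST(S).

{ d, f, q, r, y }

From S ::= M y N S: add FIRST(M) = { f, q, r }.
S ::= y S N contributes {y}.
S ::= d y contributes {d}.
S ::= f T M contributes {f}.
Union: FIRST(S) = { d, f, q, r, y }.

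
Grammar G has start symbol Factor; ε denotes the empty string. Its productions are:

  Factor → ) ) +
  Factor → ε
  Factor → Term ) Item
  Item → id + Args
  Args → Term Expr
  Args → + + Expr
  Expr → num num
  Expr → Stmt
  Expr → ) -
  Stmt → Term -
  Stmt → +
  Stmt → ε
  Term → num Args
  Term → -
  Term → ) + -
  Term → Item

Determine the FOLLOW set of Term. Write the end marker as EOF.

In Factor → Term ) Item: add FIRST() Item) = { ) }.
In Args → Term Expr: add FIRST(Expr)\{ε} = { ), +, -, id, num }.
  Since Expr is nullable, also add FOLLOW(Args) = { EOF, ), +, -, id, num }.
In Stmt → Term -: add FIRST(-) = { - }.
Union: FOLLOW(Term) = { EOF, ), +, -, id, num }.

{ EOF, ), +, -, id, num }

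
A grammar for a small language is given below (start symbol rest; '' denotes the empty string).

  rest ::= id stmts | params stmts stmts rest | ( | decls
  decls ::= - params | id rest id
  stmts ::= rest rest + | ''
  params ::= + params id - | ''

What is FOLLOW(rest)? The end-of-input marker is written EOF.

{ EOF, (, +, -, id }

rest is the start symbol, so EOF ∈ FOLLOW(rest).
In rest ::= params stmts stmts rest: rest is at the end, add FOLLOW(rest) = { EOF, (, +, -, id }.
In decls ::= id rest id: add FIRST(id) = { id }.
In stmts ::= rest rest +: add FIRST(rest +) = { (, +, -, id }.
In stmts ::= rest rest +: add FIRST(+) = { + }.
Union: FOLLOW(rest) = { EOF, (, +, -, id }.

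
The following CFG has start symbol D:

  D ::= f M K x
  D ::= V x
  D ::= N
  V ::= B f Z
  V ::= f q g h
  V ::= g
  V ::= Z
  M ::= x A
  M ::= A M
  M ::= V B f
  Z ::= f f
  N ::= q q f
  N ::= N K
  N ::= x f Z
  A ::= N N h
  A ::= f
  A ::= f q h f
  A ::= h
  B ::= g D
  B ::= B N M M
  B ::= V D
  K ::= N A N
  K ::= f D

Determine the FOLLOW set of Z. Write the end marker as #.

In V ::= B f Z: Z is at the end, add FOLLOW(V) = { f, g, q, x }.
In V ::= Z: Z is at the end, add FOLLOW(V) = { f, g, q, x }.
In N ::= x f Z: Z is at the end, add FOLLOW(N) = { #, f, g, h, q, x }.
Union: FOLLOW(Z) = { #, f, g, h, q, x }.

{ #, f, g, h, q, x }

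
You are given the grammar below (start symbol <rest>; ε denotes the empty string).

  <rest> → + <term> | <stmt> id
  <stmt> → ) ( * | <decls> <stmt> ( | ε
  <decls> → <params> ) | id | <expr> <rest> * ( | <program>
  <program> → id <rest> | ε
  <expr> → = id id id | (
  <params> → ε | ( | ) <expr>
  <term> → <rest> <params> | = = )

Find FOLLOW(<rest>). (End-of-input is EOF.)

{ EOF, (, ), *, =, id }

<rest> is the start symbol, so EOF ∈ FOLLOW(<rest>).
In <decls> → <expr> <rest> * (: add FIRST(* () = { * }.
In <program> → id <rest>: <rest> is at the end, add FOLLOW(<program>) = { (, ), =, id }.
In <term> → <rest> <params>: add FIRST(<params>)\{ε} = { (, ) }.
  Since <params> is nullable, also add FOLLOW(<term>) = { EOF, (, ), *, =, id }.
Union: FOLLOW(<rest>) = { EOF, (, ), *, =, id }.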